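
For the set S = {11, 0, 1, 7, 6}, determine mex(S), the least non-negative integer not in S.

2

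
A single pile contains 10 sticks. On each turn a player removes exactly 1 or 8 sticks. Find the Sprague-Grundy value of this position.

1

Compute g(0), g(1), … for moves {1, 8}:
g(0) = mex{} = 0
g(1) = mex{0} = 1
g(2) = mex{1} = 0
g(3) = mex{0} = 1
g(4) = mex{1} = 0
g(5) = mex{0} = 1
g(6) = mex{1} = 0
g(7) = mex{0} = 1
g(8) = mex{0,1} = 2
g(9) = mex{1,2} = 0
g(10) = mex{0} = 1
So g(10) = 1.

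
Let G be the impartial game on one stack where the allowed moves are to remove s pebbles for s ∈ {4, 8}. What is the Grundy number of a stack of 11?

Grundy values for subtraction set {4, 8}:
g(0) = mex{} = 0
g(1) = mex{} = 0
g(2) = mex{} = 0
g(3) = mex{} = 0
g(4) = mex{0} = 1
g(5) = mex{0} = 1
g(6) = mex{0} = 1
g(7) = mex{0} = 1
g(8) = mex{0,1} = 2
g(9) = mex{0,1} = 2
g(10) = mex{0,1} = 2
g(11) = mex{0,1} = 2
So g(11) = 2.

2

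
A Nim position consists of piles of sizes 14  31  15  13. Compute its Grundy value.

Bitwise XOR of the heap sizes:
  01110  (14)
  11111  (31)
  01111  (15)
  01101  (13)
  -----
  10011  (19)

19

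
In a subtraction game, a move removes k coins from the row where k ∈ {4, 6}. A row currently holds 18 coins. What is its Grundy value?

Grundy values for subtraction set {4, 6}:
k:     0  1  2  3  4  5  6  7  8  9 10 11 12 13 14 15 16 17 18
g(k):  0  0  0  0  1  1  1  1  2  2  0  0  0  0  1  1  1  1  2
So g(18) = 2.

2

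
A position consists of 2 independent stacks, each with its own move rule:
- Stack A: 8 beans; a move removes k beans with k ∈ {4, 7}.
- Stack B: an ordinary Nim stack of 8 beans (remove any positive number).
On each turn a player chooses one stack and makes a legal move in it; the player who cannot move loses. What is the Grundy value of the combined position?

10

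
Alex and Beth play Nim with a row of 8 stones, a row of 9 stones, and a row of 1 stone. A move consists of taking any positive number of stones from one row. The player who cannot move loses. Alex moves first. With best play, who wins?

Compute the nim-sum pairwise:
8 ⊕ 9 = 1
1 ⊕ 1 = 0
The nim-sum is 0, so this is a P-position: the player to move is in a losing position under optimal play; Alex is about to move from it and so loses — Beth wins.

Beth wins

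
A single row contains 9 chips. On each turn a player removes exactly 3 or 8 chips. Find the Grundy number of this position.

1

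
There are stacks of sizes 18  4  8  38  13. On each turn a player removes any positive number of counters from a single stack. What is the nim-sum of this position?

Nim-sum: 18 XOR 4 XOR 8 XOR 38 XOR 13 = 53.

53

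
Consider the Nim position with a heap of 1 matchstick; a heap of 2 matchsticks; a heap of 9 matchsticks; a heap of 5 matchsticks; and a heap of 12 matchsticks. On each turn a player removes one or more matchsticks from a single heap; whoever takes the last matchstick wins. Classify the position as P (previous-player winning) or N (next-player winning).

N-position

Nim-sum: 1 ^ 2 ^ 9 ^ 5 ^ 12 = 3.
The nim-sum is 3 ≠ 0, so this is an N-position: the player to move can win.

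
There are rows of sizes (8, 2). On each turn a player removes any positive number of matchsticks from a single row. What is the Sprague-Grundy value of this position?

Nim-sum: 8 ⊕ 2 = 10.

10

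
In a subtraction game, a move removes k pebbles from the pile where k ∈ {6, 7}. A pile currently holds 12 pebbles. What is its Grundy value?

2

Compute g(0), g(1), … for moves {6, 7}:
g(0) = mex{} = 0
g(1) = mex{} = 0
g(2) = mex{} = 0
g(3) = mex{} = 0
g(4) = mex{} = 0
g(5) = mex{} = 0
g(6) = mex{0} = 1
g(7) = mex{0} = 1
g(8) = mex{0} = 1
g(9) = mex{0} = 1
g(10) = mex{0} = 1
g(11) = mex{0} = 1
g(12) = mex{0,1} = 2
So g(12) = 2.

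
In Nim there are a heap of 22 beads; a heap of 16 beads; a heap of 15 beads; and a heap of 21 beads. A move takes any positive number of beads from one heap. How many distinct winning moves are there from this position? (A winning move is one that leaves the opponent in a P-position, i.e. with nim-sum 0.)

Compute the nim-sum pairwise:
22 XOR 16 = 6
6 XOR 15 = 9
9 XOR 21 = 28
The overall nim-sum is X = 28. A heap of size p has a winning move iff p XOR X < p (reduce it to p XOR X).
  22: 22 XOR 28 = 10 < 22 — winning move (to 10).
  16: 16 XOR 28 = 12 < 16 — winning move (to 12).
  15: 15 XOR 28 = 19 ≥ 15 — no move.
  21: 21 XOR 28 = 9 < 21 — winning move (to 9).
That gives 3 winning moves.

3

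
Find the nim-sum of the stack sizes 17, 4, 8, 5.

Nim-sum: 17 XOR 4 XOR 8 XOR 5 = 24.

24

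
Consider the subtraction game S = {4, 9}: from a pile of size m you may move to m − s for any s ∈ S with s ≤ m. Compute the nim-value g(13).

Build the Grundy sequence with g(k) = mex{g(k−s) : s ∈ {4, 9}, s ≤ k}:
g(0) = mex{} = 0
g(1) = mex{} = 0
g(2) = mex{} = 0
g(3) = mex{} = 0
g(4) = mex{0} = 1
g(5) = mex{0} = 1
g(6) = mex{0} = 1
g(7) = mex{0} = 1
g(8) = mex{1} = 0
g(9) = mex{0,1} = 2
g(10) = mex{0,1} = 2
g(11) = mex{0,1} = 2
g(12) = mex{0} = 1
g(13) = mex{1,2} = 0
So g(13) = 0.

0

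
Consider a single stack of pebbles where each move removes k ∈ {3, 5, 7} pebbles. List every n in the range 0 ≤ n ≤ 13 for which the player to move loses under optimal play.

Compute g(0), g(1), … for moves {3, 5, 7}:
g(0) = mex{} = 0
g(1) = mex{} = 0
g(2) = mex{} = 0
g(3) = mex{0} = 1
g(4) = mex{0} = 1
g(5) = mex{0} = 1
g(6) = mex{0,1} = 2
g(7) = mex{0,1} = 2
g(8) = mex{0,1} = 2
g(9) = mex{0,1,2} = 3
g(10) = mex{1,2} = 0
g(11) = mex{1,2} = 0
g(12) = mex{1,2,3} = 0
g(13) = mex{0,2} = 1
The P-positions (g = 0) in 0..13 are 0, 1, 2, 10, 11, 12.

0, 1, 2, 10, 11, 12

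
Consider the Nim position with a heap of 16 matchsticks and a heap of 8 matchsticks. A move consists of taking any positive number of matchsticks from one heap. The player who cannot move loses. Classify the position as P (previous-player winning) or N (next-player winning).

N-position

Write each in binary and XOR column by column:
  10000  (16)
  01000  (8)
  -----
  11000  (24)
The nim-sum is 24 ≠ 0, so this is an N-position: the player to move can win.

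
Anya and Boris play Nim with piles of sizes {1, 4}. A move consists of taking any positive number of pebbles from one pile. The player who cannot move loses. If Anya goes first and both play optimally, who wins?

In binary:
  001  (1)
  100  (4)
  ---
  101  (5)
The nim-sum is 5 ≠ 0, so this is an N-position: the player to move can win; Anya has a winning move.

Anya wins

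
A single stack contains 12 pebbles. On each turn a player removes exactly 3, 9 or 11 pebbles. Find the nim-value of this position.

2

Grundy values for subtraction set {3, 9, 11}:
k:     0  1  2  3  4  5  6  7  8  9 10 11 12
g(k):  0  0  0  1  1  1  0  0  0  1  1  1  2
So g(12) = 2.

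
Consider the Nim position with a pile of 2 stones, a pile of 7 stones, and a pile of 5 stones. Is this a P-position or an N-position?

Compute the nim-sum pairwise:
2 ⊕ 7 = 5
5 ⊕ 5 = 0
The nim-sum is 0, so this is a P-position: the player to move is in a losing position under optimal play.

P-position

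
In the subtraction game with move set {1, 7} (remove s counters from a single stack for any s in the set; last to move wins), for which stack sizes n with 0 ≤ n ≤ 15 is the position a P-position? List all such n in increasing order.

Grundy values for subtraction set {1, 7}:
k:     0  1  2  3  4  5  6  7  8  9 10 11 12 13 14 15
g(k):  0  1  0  1  0  1  0  1  0  1  0  1  0  1  0  1
The P-positions (g = 0) in 0..15 are 0, 2, 4, 6, 8, 10, 12, 14.

0, 2, 4, 6, 8, 10, 12, 14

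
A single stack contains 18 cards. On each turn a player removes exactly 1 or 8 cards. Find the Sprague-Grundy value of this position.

Build the Grundy sequence with g(k) = mex{g(k−s) : s ∈ {1, 8}, s ≤ k}:
k:     0  1  2  3  4  5  6  7  8  9 10 11 12 13 14 15 16 17 18
g(k):  0  1  0  1  0  1  0  1  2  0  1  0  1  0  1  0  1  2  0
So g(18) = 0.

0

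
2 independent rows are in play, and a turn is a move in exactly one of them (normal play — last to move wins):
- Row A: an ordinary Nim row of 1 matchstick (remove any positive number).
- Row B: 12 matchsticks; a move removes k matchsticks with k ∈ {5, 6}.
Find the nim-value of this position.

1

Row A is a plain Nim row of size 1, so its Grundy value is 1.
For row B, compute g(0), g(1), … with moves {5, 6}:
k:     0  1  2  3  4  5  6  7  8  9 10 11 12
g(k):  0  0  0  0  0  1  1  1  1  1  2  0  0
So g(12) = 0.
By the Sprague-Grundy theorem, the Grundy value of a sum of independent games is the XOR of the component values.
Combined value = 1 XOR 0 = 1.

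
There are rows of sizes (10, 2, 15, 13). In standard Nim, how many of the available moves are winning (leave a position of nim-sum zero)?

3

Bitwise XOR of the heap sizes:
  1010  (10)
  0010  (2)
  1111  (15)
  1101  (13)
  ----
  1010  (10)
The overall nim-sum is X = 10. A row of size p has a winning move iff p XOR X < p (reduce it to p XOR X).
  10: 10 XOR 10 = 0 < 10 — winning move (to 0).
  2: 2 XOR 10 = 8 ≥ 2 — no move.
  15: 15 XOR 10 = 5 < 15 — winning move (to 5).
  13: 13 XOR 10 = 7 < 13 — winning move (to 7).
That gives 3 winning moves.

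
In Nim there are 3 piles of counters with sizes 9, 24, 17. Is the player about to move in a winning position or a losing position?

Losing position

Nim-sum: 9 ⊕ 24 ⊕ 17 = 0.
The nim-sum is 0, so this is a P-position: the player to move is in a losing position under optimal play.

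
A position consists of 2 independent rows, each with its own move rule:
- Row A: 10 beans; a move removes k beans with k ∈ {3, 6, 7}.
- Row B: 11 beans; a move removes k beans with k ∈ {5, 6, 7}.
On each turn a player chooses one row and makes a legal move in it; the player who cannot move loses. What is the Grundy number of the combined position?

2

Build the Grundy sequence for row A with g(k) = mex{g(k−s) : s ∈ {3, 6, 7}, s ≤ k}:
k:     0  1  2  3  4  5  6  7  8  9 10
g(k):  0  0  0  1  1  1  2  2  2  3  0
So g(10) = 0.
Build the Grundy sequence for row B with g(k) = mex{g(k−s) : s ∈ {5, 6, 7}, s ≤ k}:
k:     0  1  2  3  4  5  6  7  8  9 10 11
g(k):  0  0  0  0  0  1  1  1  1  1  2  2
So g(11) = 2.
The value of a disjunctive sum is the nim-sum of the parts.
Combined value = 0 ⊕ 2 = 2.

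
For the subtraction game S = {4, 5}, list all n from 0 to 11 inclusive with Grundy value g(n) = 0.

0, 1, 2, 3, 9, 10, 11

Build the Grundy sequence with g(k) = mex{g(k−s) : s ∈ {4, 5}, s ≤ k}:
k:     0  1  2  3  4  5  6  7  8  9 10 11
g(k):  0  0  0  0  1  1  1  1  2  0  0  0
The P-positions (g = 0) in 0..11 are 0, 1, 2, 3, 9, 10, 11.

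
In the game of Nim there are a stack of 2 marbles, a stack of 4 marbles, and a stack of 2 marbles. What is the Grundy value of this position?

4

Nim-sum: 2 ^ 4 ^ 2 = 4.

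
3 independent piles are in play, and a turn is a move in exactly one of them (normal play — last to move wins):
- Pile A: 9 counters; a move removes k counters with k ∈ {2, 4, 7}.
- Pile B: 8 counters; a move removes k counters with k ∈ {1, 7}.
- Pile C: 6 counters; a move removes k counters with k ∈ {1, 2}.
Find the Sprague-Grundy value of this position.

0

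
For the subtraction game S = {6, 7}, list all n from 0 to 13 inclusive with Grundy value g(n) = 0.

0, 1, 2, 3, 4, 5, 13

Build the Grundy sequence with g(k) = mex{g(k−s) : s ∈ {6, 7}, s ≤ k}:
k:     0  1  2  3  4  5  6  7  8  9 10 11 12 13
g(k):  0  0  0  0  0  0  1  1  1  1  1  1  2  0
The P-positions (g = 0) in 0..13 are 0, 1, 2, 3, 4, 5, 13.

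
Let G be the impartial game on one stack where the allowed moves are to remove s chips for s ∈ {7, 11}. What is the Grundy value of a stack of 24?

0

Compute g(0), g(1), … for moves {7, 11}:
k:     0  1  2  3  4  5  6  7  8  9 10 11 12 13 14 15 16 17 18 19 20 21 22 23 24
g(k):  0  0  0  0  0  0  0  1  1  1  1  1  1  1  2  2  2  2  0  0  0  0  0  0  0
So g(24) = 0.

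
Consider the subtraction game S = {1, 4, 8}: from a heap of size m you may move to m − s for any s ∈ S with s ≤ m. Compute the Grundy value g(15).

1

Build the Grundy sequence with g(k) = mex{g(k−s) : s ∈ {1, 4, 8}, s ≤ k}:
k:     0  1  2  3  4  5  6  7  8  9 10 11 12 13 14 15
g(k):  0  1  0  1  2  0  1  0  1  2  3  2  0  1  0  1
So g(15) = 1.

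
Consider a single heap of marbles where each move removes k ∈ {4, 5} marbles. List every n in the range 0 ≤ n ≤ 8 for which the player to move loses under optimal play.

0, 1, 2, 3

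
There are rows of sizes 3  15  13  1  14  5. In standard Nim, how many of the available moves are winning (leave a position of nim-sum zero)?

Write each in binary and XOR column by column:
  0011  (3)
  1111  (15)
  1101  (13)
  0001  (1)
  1110  (14)
  0101  (5)
  ----
  1011  (11)
The overall nim-sum is X = 11. A row of size p has a winning move iff p XOR X < p (reduce it to p XOR X).
  3: 3 XOR 11 = 8 ≥ 3 — no move.
  15: 15 XOR 11 = 4 < 15 — winning move (to 4).
  13: 13 XOR 11 = 6 < 13 — winning move (to 6).
  1: 1 XOR 11 = 10 ≥ 1 — no move.
  14: 14 XOR 11 = 5 < 14 — winning move (to 5).
  5: 5 XOR 11 = 14 ≥ 5 — no move.
That gives 3 winning moves.

3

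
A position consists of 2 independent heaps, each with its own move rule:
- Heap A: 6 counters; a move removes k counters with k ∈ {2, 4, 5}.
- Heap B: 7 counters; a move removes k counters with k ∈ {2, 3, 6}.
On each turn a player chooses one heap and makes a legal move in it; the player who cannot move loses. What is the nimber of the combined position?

Grundy values for heap A (subtraction set {2, 4, 5}):
k:     0  1  2  3  4  5  6
g(k):  0  0  1  1  2  2  3
So g(6) = 3.
Grundy values for heap B (subtraction set {2, 3, 6}):
g(0) = mex{} = 0
g(1) = mex{} = 0
g(2) = mex{0} = 1
g(3) = mex{0} = 1
g(4) = mex{0,1} = 2
g(5) = mex{1} = 0
g(6) = mex{0,1,2} = 3
g(7) = mex{0,2} = 1
So g(7) = 1.
The value of a disjunctive sum is the nim-sum of the parts.
Combined value = 3 ⊕ 1 = 2.

2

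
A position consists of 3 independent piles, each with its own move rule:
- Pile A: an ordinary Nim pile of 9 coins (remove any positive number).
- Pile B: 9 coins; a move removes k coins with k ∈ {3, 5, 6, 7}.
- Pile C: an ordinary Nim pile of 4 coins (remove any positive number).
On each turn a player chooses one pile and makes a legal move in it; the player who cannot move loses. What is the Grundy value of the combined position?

Pile A is a plain Nim pile of size 9, so its Grundy value is 9.
Grundy values for pile B (subtraction set {3, 5, 6, 7}):
k:     0  1  2  3  4  5  6  7  8  9
g(k):  0  0  0  1  1  1  2  2  2  3
So g(9) = 3.
Pile C is a plain Nim pile of size 4, so its Grundy value is 4.
The value of a disjunctive sum is the nim-sum of the parts.
Combined value = 9 XOR 3 XOR 4 = 14.

14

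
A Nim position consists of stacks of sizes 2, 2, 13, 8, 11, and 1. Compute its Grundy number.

Nim-sum: 2 ^ 2 ^ 13 ^ 8 ^ 11 ^ 1 = 15.

15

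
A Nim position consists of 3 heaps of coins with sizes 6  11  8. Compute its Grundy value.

5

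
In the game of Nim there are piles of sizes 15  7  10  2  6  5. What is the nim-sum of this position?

3

In binary:
  1111  (15)
  0111  (7)
  1010  (10)
  0010  (2)
  0110  (6)
  0101  (5)
  ----
  0011  (3)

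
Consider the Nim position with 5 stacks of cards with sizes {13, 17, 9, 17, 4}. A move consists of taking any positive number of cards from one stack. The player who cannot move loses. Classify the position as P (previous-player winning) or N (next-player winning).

P-position

In binary:
  01101  (13)
  10001  (17)
  01001  (9)
  10001  (17)
  00100  (4)
  -----
  00000  (0)
The nim-sum is 0, so this is a P-position: the player to move is in a losing position under optimal play.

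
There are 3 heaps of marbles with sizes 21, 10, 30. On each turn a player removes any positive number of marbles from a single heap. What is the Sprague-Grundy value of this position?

1

Nim-sum: 21 XOR 10 XOR 30 = 1.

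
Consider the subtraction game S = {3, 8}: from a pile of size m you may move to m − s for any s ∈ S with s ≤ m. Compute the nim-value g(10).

1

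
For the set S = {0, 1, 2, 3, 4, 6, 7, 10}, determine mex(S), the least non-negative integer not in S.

5

The values 0, 1, 2, 3, 4 are all present; 5 is the first non-negative integer missing from the set.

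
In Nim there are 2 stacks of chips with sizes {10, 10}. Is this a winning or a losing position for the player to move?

Compute the nim-sum pairwise:
10 ⊕ 10 = 0
The nim-sum is 0, so this is a P-position: the player to move is in a losing position under optimal play.

Losing position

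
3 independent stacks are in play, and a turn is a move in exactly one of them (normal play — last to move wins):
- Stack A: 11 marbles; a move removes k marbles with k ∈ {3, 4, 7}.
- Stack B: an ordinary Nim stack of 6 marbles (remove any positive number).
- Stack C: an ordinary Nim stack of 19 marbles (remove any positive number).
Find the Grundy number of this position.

Build the Grundy sequence for stack A with g(k) = mex{g(k−s) : s ∈ {3, 4, 7}, s ≤ k}:
g(0) = mex{} = 0
g(1) = mex{} = 0
g(2) = mex{} = 0
g(3) = mex{0} = 1
g(4) = mex{0} = 1
g(5) = mex{0} = 1
g(6) = mex{0,1} = 2
g(7) = mex{0,1} = 2
g(8) = mex{0,1} = 2
g(9) = mex{0,1,2} = 3
g(10) = mex{1,2} = 0
g(11) = mex{1,2} = 0
So g(11) = 0.
Stack B is a plain Nim stack of size 6, so its Grundy value is 6.
Stack C is a plain Nim stack of size 19, so its Grundy value is 19.
By the Sprague-Grundy theorem, the Grundy value of a sum of independent games is the XOR of the component values.
Combined value = 0 XOR 6 XOR 19 = 21.

21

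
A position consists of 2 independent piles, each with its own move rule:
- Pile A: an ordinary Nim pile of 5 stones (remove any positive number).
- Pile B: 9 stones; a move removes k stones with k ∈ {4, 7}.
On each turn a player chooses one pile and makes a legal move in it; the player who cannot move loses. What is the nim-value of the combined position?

7

Pile A is a plain Nim pile of size 5, so its Grundy value is 5.
Build the Grundy sequence for pile B with g(k) = mex{g(k−s) : s ∈ {4, 7}, s ≤ k}:
k:     0  1  2  3  4  5  6  7  8  9
g(k):  0  0  0  0  1  1  1  1  2  2
So g(9) = 2.
The value of a disjunctive sum is the nim-sum of the parts.
Combined value = 5 ⊕ 2 = 7.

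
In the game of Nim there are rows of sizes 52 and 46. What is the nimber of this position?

Nim-sum: 52 ⊕ 46 = 26.

26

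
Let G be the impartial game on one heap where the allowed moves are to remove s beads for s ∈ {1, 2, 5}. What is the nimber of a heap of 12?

0

Grundy values for subtraction set {1, 2, 5}:
k:     0  1  2  3  4  5  6  7  8  9 10 11 12
g(k):  0  1  2  0  1  2  0  1  2  0  1  2  0
So g(12) = 0.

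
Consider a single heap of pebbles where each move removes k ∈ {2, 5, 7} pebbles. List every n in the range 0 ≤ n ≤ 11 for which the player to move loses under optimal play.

Build the Grundy sequence with g(k) = mex{g(k−s) : s ∈ {2, 5, 7}, s ≤ k}:
k:     0  1  2  3  4  5  6  7  8  9 10 11
g(k):  0  0  1  1  0  2  1  3  2  2  0  3
The P-positions (g = 0) in 0..11 are 0, 1, 4, 10.

0, 1, 4, 10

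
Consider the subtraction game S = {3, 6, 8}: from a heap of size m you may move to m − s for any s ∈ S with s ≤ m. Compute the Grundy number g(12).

Build the Grundy sequence with g(k) = mex{g(k−s) : s ∈ {3, 6, 8}, s ≤ k}:
g(0) = mex{} = 0
g(1) = mex{} = 0
g(2) = mex{} = 0
g(3) = mex{0} = 1
g(4) = mex{0} = 1
g(5) = mex{0} = 1
g(6) = mex{0,1} = 2
g(7) = mex{0,1} = 2
g(8) = mex{0,1} = 2
g(9) = mex{0,1,2} = 3
g(10) = mex{0,1,2} = 3
g(11) = mex{1,2} = 0
g(12) = mex{1,2,3} = 0
So g(12) = 0.

0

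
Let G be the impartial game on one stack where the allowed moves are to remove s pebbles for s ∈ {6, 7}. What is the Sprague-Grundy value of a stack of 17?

0

Build the Grundy sequence with g(k) = mex{g(k−s) : s ∈ {6, 7}, s ≤ k}:
k:     0  1  2  3  4  5  6  7  8  9 10 11 12 13 14 15 16 17
g(k):  0  0  0  0  0  0  1  1  1  1  1  1  2  0  0  0  0  0
So g(17) = 0.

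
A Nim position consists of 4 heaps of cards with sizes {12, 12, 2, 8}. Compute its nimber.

Compute the nim-sum pairwise:
12 ^ 12 = 0
0 ^ 2 = 2
2 ^ 8 = 10

10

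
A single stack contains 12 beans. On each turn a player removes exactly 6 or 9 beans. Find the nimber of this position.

2

Build the Grundy sequence with g(k) = mex{g(k−s) : s ∈ {6, 9}, s ≤ k}:
g(0) = mex{} = 0
g(1) = mex{} = 0
g(2) = mex{} = 0
g(3) = mex{} = 0
g(4) = mex{} = 0
g(5) = mex{} = 0
g(6) = mex{0} = 1
g(7) = mex{0} = 1
g(8) = mex{0} = 1
g(9) = mex{0} = 1
g(10) = mex{0} = 1
g(11) = mex{0} = 1
g(12) = mex{0,1} = 2
So g(12) = 2.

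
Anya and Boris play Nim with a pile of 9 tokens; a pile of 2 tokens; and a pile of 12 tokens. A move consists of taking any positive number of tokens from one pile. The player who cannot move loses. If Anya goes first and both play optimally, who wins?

Anya wins

Write each in binary and XOR column by column:
  1001  (9)
  0010  (2)
  1100  (12)
  ----
  0111  (7)
The nim-sum is 7 ≠ 0, so this is an N-position: the player to move can win; Anya has a winning move.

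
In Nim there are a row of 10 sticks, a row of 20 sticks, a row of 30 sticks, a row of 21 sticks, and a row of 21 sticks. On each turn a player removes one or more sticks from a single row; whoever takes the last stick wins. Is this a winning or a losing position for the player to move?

Compute the nim-sum pairwise:
10 ⊕ 20 = 30
30 ⊕ 30 = 0
0 ⊕ 21 = 21
21 ⊕ 21 = 0
The nim-sum is 0, so this is a P-position: the player to move is in a losing position under optimal play.

Losing position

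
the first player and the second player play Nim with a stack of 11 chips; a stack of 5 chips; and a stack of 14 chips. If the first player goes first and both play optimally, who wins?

Compute the nim-sum pairwise:
11 XOR 5 = 14
14 XOR 14 = 0
The nim-sum is 0, so this is a P-position: the player to move is in a losing position under optimal play; the first player is about to move from it and so loses — the second player wins.

the second player wins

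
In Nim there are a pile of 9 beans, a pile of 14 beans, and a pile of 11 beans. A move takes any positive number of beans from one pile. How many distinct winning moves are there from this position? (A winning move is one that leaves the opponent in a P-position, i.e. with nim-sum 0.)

3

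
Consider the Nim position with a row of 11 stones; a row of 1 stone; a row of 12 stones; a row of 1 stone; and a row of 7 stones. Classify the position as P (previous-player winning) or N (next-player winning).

Nim-sum: 11 ^ 1 ^ 12 ^ 1 ^ 7 = 0.
The nim-sum is 0, so this is a P-position: the player to move is in a losing position under optimal play.

P-position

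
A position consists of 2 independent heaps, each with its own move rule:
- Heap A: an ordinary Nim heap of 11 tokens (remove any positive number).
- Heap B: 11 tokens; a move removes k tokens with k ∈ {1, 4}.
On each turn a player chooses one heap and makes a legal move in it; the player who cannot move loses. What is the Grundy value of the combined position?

10

Heap A is a plain Nim heap of size 11, so its Grundy value is 11.
Build the Grundy sequence for heap B with g(k) = mex{g(k−s) : s ∈ {1, 4}, s ≤ k}:
k:     0  1  2  3  4  5  6  7  8  9 10 11
g(k):  0  1  0  1  2  0  1  0  1  2  0  1
So g(11) = 1.
By the Sprague-Grundy theorem, the Grundy value of a sum of independent games is the XOR of the component values.
Combined value = 11 ⊕ 1 = 10.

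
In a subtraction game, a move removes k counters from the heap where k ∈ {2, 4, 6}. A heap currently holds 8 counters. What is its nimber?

0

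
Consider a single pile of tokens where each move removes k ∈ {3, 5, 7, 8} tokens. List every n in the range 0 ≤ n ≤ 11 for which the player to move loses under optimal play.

0, 1, 2, 11

Build the Grundy sequence with g(k) = mex{g(k−s) : s ∈ {3, 5, 7, 8}, s ≤ k}:
g(0) = mex{} = 0
g(1) = mex{} = 0
g(2) = mex{} = 0
g(3) = mex{0} = 1
g(4) = mex{0} = 1
g(5) = mex{0} = 1
g(6) = mex{0,1} = 2
g(7) = mex{0,1} = 2
g(8) = mex{0,1} = 2
g(9) = mex{0,1,2} = 3
g(10) = mex{0,1,2} = 3
g(11) = mex{1,2} = 0
The P-positions (g = 0) in 0..11 are 0, 1, 2, 11.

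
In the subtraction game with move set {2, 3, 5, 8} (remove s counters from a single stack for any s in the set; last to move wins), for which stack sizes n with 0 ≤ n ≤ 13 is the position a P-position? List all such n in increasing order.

0, 1, 7, 11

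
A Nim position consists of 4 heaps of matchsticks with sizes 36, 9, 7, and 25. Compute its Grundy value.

51

Write each in binary and XOR column by column:
  100100  (36)
  001001  (9)
  000111  (7)
  011001  (25)
  ------
  110011  (51)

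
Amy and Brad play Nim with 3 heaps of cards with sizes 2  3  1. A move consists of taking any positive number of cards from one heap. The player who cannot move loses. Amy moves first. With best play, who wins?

Compute the nim-sum pairwise:
2 ^ 3 = 1
1 ^ 1 = 0
The nim-sum is 0, so this is a P-position: the player to move is in a losing position under optimal play; Amy is about to move from it and so loses — Brad wins.

Brad wins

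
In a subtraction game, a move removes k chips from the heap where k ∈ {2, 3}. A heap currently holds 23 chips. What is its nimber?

1

Grundy values for subtraction set {2, 3}:
k:     0  1  2  3  4  5  6  7  8  9 10 11 12 13 14 15 16 17 18 19 20 21 22 23
g(k):  0  0  1  1  2  0  0  1  1  2  0  0  1  1  2  0  0  1  1  2  0  0  1  1
So g(23) = 1.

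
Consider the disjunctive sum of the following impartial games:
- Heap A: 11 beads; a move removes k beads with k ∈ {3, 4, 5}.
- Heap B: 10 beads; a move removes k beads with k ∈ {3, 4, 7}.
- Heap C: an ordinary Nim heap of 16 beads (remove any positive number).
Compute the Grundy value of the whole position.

17

Grundy values for heap A (subtraction set {3, 4, 5}):
k:     0  1  2  3  4  5  6  7  8  9 10 11
g(k):  0  0  0  1  1  1  2  2  0  0  0  1
So g(11) = 1.
Build the Grundy sequence for heap B with g(k) = mex{g(k−s) : s ∈ {3, 4, 7}, s ≤ k}:
g(0) = mex{} = 0
g(1) = mex{} = 0
g(2) = mex{} = 0
g(3) = mex{0} = 1
g(4) = mex{0} = 1
g(5) = mex{0} = 1
g(6) = mex{0,1} = 2
g(7) = mex{0,1} = 2
g(8) = mex{0,1} = 2
g(9) = mex{0,1,2} = 3
g(10) = mex{1,2} = 0
So g(10) = 0.
Heap C is a plain Nim heap of size 16, so its Grundy value is 16.
The value of a disjunctive sum is the nim-sum of the parts.
Combined value = 1 XOR 0 XOR 16 = 17.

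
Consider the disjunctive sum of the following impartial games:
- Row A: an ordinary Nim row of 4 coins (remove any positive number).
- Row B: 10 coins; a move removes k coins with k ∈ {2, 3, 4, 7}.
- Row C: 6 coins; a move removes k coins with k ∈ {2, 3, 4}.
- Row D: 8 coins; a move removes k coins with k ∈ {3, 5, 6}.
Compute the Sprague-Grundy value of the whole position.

Row A is a plain Nim row of size 4, so its Grundy value is 4.
Grundy values for row B (subtraction set {2, 3, 4, 7}):
k:     0  1  2  3  4  5  6  7  8  9 10
g(k):  0  0  1  1  2  2  0  3  1  4  2
So g(10) = 2.
Grundy values for row C (subtraction set {2, 3, 4}):
g(0) = mex{} = 0
g(1) = mex{} = 0
g(2) = mex{0} = 1
g(3) = mex{0} = 1
g(4) = mex{0,1} = 2
g(5) = mex{0,1} = 2
g(6) = mex{1,2} = 0
So g(6) = 0.
For row D, compute g(0), g(1), … with moves {3, 5, 6}:
g(0) = mex{} = 0
g(1) = mex{} = 0
g(2) = mex{} = 0
g(3) = mex{0} = 1
g(4) = mex{0} = 1
g(5) = mex{0} = 1
g(6) = mex{0,1} = 2
g(7) = mex{0,1} = 2
g(8) = mex{0,1} = 2
So g(8) = 2.
By the Sprague-Grundy theorem, the Grundy value of a sum of independent games is the XOR of the component values.
Combined value = 4 XOR 2 XOR 0 XOR 2 = 4.

4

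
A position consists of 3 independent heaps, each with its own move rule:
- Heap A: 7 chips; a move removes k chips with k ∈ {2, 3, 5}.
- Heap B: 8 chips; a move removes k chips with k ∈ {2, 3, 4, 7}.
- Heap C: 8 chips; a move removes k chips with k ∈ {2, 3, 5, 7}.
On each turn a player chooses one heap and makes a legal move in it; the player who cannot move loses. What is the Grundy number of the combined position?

For heap A, compute g(0), g(1), … with moves {2, 3, 5}:
k:     0  1  2  3  4  5  6  7
g(k):  0  0  1  1  2  2  3  0
So g(7) = 0.
Grundy values for heap B (subtraction set {2, 3, 4, 7}):
g(0) = mex{} = 0
g(1) = mex{} = 0
g(2) = mex{0} = 1
g(3) = mex{0} = 1
g(4) = mex{0,1} = 2
g(5) = mex{0,1} = 2
g(6) = mex{1,2} = 0
g(7) = mex{0,1,2} = 3
g(8) = mex{0,2} = 1
So g(8) = 1.
For heap C, compute g(0), g(1), … with moves {2, 3, 5, 7}:
g(0) = mex{} = 0
g(1) = mex{} = 0
g(2) = mex{0} = 1
g(3) = mex{0} = 1
g(4) = mex{0,1} = 2
g(5) = mex{0,1} = 2
g(6) = mex{0,1,2} = 3
g(7) = mex{0,1,2} = 3
g(8) = mex{0,1,2,3} = 4
So g(8) = 4.
The value of a disjunctive sum is the nim-sum of the parts.
Combined value = 0 XOR 1 XOR 4 = 5.

5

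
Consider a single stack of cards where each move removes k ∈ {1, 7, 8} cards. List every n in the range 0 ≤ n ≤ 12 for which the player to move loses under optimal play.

Grundy values for subtraction set {1, 7, 8}:
g(0) = mex{} = 0
g(1) = mex{0} = 1
g(2) = mex{1} = 0
g(3) = mex{0} = 1
g(4) = mex{1} = 0
g(5) = mex{0} = 1
g(6) = mex{1} = 0
g(7) = mex{0} = 1
g(8) = mex{0,1} = 2
g(9) = mex{0,1,2} = 3
g(10) = mex{0,1,3} = 2
g(11) = mex{0,1,2} = 3
g(12) = mex{0,1,3} = 2
The P-positions (g = 0) in 0..12 are 0, 2, 4, 6.

0, 2, 4, 6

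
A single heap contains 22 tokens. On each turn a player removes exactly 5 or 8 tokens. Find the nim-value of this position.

1

Build the Grundy sequence with g(k) = mex{g(k−s) : s ∈ {5, 8}, s ≤ k}:
k:     0  1  2  3  4  5  6  7  8  9 10 11 12 13 14 15 16 17 18 19 20 21 22
g(k):  0  0  0  0  0  1  1  1  1  1  2  2  2  0  0  0  0  0  1  1  1  1  1
So g(22) = 1.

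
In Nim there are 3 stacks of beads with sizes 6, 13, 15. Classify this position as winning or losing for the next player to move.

Nim-sum: 6 ^ 13 ^ 15 = 4.
The nim-sum is 4 ≠ 0, so this is an N-position: the player to move can win.

Winning position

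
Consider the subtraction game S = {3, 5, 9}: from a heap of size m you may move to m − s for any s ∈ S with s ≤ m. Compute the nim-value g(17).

1

Build the Grundy sequence with g(k) = mex{g(k−s) : s ∈ {3, 5, 9}, s ≤ k}:
k:     0  1  2  3  4  5  6  7  8  9 10 11 12 13 14 15 16 17
g(k):  0  0  0  1  1  1  2  2  0  3  3  1  0  2  0  1  0  1
So g(17) = 1.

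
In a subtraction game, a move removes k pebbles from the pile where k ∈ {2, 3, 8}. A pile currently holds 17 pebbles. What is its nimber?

1

Compute g(0), g(1), … for moves {2, 3, 8}:
k:     0  1  2  3  4  5  6  7  8  9 10 11 12 13 14 15 16 17
g(k):  0  0  1  1  2  0  0  1  1  2  0  0  1  1  2  0  0  1
So g(17) = 1.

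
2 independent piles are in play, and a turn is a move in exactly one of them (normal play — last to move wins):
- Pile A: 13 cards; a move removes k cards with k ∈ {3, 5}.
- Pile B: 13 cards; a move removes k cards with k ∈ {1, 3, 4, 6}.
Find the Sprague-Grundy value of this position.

3

Build the Grundy sequence for pile A with g(k) = mex{g(k−s) : s ∈ {3, 5}, s ≤ k}:
k:     0  1  2  3  4  5  6  7  8  9 10 11 12 13
g(k):  0  0  0  1  1  1  2  2  0  0  0  1  1  1
So g(13) = 1.
For pile B, compute g(0), g(1), … with moves {1, 3, 4, 6}:
g(0) = mex{} = 0
g(1) = mex{0} = 1
g(2) = mex{1} = 0
g(3) = mex{0} = 1
g(4) = mex{0,1} = 2
g(5) = mex{0,1,2} = 3
g(6) = mex{0,1,3} = 2
g(7) = mex{1,2} = 0
g(8) = mex{0,2,3} = 1
g(9) = mex{1,2,3} = 0
g(10) = mex{0,2} = 1
g(11) = mex{0,1,3} = 2
g(12) = mex{0,1,2} = 3
g(13) = mex{0,1,3} = 2
So g(13) = 2.
By the Sprague-Grundy theorem, the Grundy value of a sum of independent games is the XOR of the component values.
Combined value = 1 XOR 2 = 3.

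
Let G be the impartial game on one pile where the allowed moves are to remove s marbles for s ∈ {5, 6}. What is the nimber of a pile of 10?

Compute g(0), g(1), … for moves {5, 6}:
k:     0  1  2  3  4  5  6  7  8  9 10
g(k):  0  0  0  0  0  1  1  1  1  1  2
So g(10) = 2.

2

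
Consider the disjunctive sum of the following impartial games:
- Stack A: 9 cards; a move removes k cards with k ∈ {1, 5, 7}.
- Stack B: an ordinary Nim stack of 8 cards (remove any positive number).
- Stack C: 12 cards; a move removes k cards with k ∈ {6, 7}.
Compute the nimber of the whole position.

11

For stack A, compute g(0), g(1), … with moves {1, 5, 7}:
k:     0  1  2  3  4  5  6  7  8  9
g(k):  0  1  0  1  0  1  0  1  0  1
So g(9) = 1.
Stack B is a plain Nim stack of size 8, so its Grundy value is 8.
Build the Grundy sequence for stack C with g(k) = mex{g(k−s) : s ∈ {6, 7}, s ≤ k}:
k:     0  1  2  3  4  5  6  7  8  9 10 11 12
g(k):  0  0  0  0  0  0  1  1  1  1  1  1  2
So g(12) = 2.
By the Sprague-Grundy theorem, the Grundy value of a sum of independent games is the XOR of the component values.
Combined value = 1 ⊕ 8 ⊕ 2 = 11.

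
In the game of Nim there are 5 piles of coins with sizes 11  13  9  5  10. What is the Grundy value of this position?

0

Nim-sum: 11 XOR 13 XOR 9 XOR 5 XOR 10 = 0.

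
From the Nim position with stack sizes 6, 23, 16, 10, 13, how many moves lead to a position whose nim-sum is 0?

3

Nim-sum: 6 ⊕ 23 ⊕ 16 ⊕ 10 ⊕ 13 = 6.
The overall nim-sum is X = 6. A stack of size p has a winning move iff p XOR X < p (reduce it to p XOR X).
  6: 6 XOR 6 = 0 < 6 — winning move (to 0).
  23: 23 XOR 6 = 17 < 23 — winning move (to 17).
  16: 16 XOR 6 = 22 ≥ 16 — no move.
  10: 10 XOR 6 = 12 ≥ 10 — no move.
  13: 13 XOR 6 = 11 < 13 — winning move (to 11).
That gives 3 winning moves.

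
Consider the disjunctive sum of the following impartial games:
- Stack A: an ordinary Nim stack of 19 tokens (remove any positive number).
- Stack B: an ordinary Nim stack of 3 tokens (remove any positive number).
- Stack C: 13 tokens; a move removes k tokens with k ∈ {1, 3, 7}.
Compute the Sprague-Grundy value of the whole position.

17

Stack A is a plain Nim stack of size 19, so its Grundy value is 19.
Stack B is a plain Nim stack of size 3, so its Grundy value is 3.
For stack C, compute g(0), g(1), … with moves {1, 3, 7}:
k:     0  1  2  3  4  5  6  7  8  9 10 11 12 13
g(k):  0  1  0  1  0  1  0  1  0  1  0  1  0  1
So g(13) = 1.
The value of a disjunctive sum is the nim-sum of the parts.
Combined value = 19 ⊕ 3 ⊕ 1 = 17.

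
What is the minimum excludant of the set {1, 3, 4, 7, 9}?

0 is not in the set, so the mex is 0.

0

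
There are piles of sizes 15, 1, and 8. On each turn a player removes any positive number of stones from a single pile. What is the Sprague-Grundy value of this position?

6

Bitwise XOR of the heap sizes:
  1111  (15)
  0001  (1)
  1000  (8)
  ----
  0110  (6)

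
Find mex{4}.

0 is not in the set, so the mex is 0.

0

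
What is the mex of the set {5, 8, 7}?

0 is not in the set, so the mex is 0.

0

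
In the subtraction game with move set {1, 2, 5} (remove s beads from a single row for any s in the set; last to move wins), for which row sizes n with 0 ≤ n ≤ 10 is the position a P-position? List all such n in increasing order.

Compute g(0), g(1), … for moves {1, 2, 5}:
g(0) = mex{} = 0
g(1) = mex{0} = 1
g(2) = mex{0,1} = 2
g(3) = mex{1,2} = 0
g(4) = mex{0,2} = 1
g(5) = mex{0,1} = 2
g(6) = mex{1,2} = 0
g(7) = mex{0,2} = 1
g(8) = mex{0,1} = 2
g(9) = mex{1,2} = 0
g(10) = mex{0,2} = 1
The P-positions (g = 0) in 0..10 are 0, 3, 6, 9.

0, 3, 6, 9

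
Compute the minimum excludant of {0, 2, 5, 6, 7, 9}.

0 is in the set but 1 is not, so the mex is 1.

1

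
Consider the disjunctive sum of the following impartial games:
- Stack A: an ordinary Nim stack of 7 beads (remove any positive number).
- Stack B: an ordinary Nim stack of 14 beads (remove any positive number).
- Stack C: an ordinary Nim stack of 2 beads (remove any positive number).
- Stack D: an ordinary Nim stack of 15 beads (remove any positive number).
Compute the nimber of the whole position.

4

Stack A is a plain Nim stack of size 7, so its Grundy value is 7.
Stack B is a plain Nim stack of size 14, so its Grundy value is 14.
Stack C is a plain Nim stack of size 2, so its Grundy value is 2.
Stack D is a plain Nim stack of size 15, so its Grundy value is 15.
By the Sprague-Grundy theorem, the Grundy value of a sum of independent games is the XOR of the component values.
Combined value = 7 ⊕ 14 ⊕ 2 ⊕ 15 = 4.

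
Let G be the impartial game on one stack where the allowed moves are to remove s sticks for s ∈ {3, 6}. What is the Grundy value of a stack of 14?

1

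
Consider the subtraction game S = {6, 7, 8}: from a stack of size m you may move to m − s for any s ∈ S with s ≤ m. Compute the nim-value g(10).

1

Compute g(0), g(1), … for moves {6, 7, 8}:
k:     0  1  2  3  4  5  6  7  8  9 10
g(k):  0  0  0  0  0  0  1  1  1  1  1
So g(10) = 1.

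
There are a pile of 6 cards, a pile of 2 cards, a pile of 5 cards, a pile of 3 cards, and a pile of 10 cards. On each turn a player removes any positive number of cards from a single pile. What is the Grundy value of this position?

Compute the nim-sum pairwise:
6 ⊕ 2 = 4
4 ⊕ 5 = 1
1 ⊕ 3 = 2
2 ⊕ 10 = 8

8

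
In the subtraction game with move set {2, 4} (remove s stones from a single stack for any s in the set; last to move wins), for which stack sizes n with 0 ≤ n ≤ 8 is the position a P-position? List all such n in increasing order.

0, 1, 6, 7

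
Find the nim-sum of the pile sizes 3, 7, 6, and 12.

14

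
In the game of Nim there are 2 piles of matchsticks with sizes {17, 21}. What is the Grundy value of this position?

4

Nim-sum: 17 ⊕ 21 = 4.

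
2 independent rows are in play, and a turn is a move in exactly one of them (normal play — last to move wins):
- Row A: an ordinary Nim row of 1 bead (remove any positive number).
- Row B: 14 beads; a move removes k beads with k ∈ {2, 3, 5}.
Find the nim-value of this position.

1

Row A is a plain Nim row of size 1, so its Grundy value is 1.
Grundy values for row B (subtraction set {2, 3, 5}):
g(0) = mex{} = 0
g(1) = mex{} = 0
g(2) = mex{0} = 1
g(3) = mex{0} = 1
g(4) = mex{0,1} = 2
g(5) = mex{0,1} = 2
g(6) = mex{0,1,2} = 3
g(7) = mex{1,2} = 0
g(8) = mex{1,2,3} = 0
g(9) = mex{0,2,3} = 1
g(10) = mex{0,2} = 1
g(11) = mex{0,1,3} = 2
g(12) = mex{0,1} = 2
g(13) = mex{0,1,2} = 3
g(14) = mex{1,2} = 0
So g(14) = 0.
By the Sprague-Grundy theorem, the Grundy value of a sum of independent games is the XOR of the component values.
Combined value = 1 XOR 0 = 1.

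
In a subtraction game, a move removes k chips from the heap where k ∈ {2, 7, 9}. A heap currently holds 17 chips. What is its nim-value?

Compute g(0), g(1), … for moves {2, 7, 9}:
k:     0  1  2  3  4  5  6  7  8  9 10 11 12 13 14 15 16 17
g(k):  0  0  1  1  0  0  1  1  2  2  3  3  2  2  3  0  0  1
So g(17) = 1.

1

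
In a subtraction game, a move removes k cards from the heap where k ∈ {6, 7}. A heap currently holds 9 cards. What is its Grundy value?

Grundy values for subtraction set {6, 7}:
k:     0  1  2  3  4  5  6  7  8  9
g(k):  0  0  0  0  0  0  1  1  1  1
So g(9) = 1.

1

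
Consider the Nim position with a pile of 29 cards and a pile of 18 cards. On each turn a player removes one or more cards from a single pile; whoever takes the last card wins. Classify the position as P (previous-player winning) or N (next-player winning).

Nim-sum: 29 ^ 18 = 15.
The nim-sum is 15 ≠ 0, so this is an N-position: the player to move can win.

N-position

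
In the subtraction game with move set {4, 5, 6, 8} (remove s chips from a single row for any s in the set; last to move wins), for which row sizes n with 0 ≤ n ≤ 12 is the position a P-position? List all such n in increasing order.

0, 1, 2, 3, 12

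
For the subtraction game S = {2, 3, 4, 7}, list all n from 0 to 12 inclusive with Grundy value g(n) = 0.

0, 1, 6, 11, 12

Grundy values for subtraction set {2, 3, 4, 7}:
k:     0  1  2  3  4  5  6  7  8  9 10 11 12
g(k):  0  0  1  1  2  2  0  3  1  4  2  0  0
The P-positions (g = 0) in 0..12 are 0, 1, 6, 11, 12.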